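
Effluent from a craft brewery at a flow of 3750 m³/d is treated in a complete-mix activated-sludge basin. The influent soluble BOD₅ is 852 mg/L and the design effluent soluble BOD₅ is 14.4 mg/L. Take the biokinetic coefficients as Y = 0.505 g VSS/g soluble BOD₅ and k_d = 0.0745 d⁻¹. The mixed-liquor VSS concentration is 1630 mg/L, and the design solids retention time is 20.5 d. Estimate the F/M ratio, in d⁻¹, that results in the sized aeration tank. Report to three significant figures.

F/M ≈ 0.248 d⁻¹

Steady-state biomass mass balance: V·X·(1 + k_d·θ_c) = Y·Q·(S₀ − S)·θ_c, so V = 0.505 × 3750 × (852 − 14.4) × 20.5 / [1630 × (1 + 0.0745 × 20.5)] = 3.25×10^7 / 4119 = 7894 m³.
Food-to-microorganism ratio F/M = Q S₀ / (V X) = 3750 × 852 / (7894 × 1630) = 0.2483 d⁻¹.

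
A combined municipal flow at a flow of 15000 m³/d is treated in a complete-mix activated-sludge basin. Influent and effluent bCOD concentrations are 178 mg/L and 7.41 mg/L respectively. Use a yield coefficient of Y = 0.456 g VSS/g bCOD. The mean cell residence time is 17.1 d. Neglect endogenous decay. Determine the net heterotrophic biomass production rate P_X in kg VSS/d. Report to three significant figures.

P_X ≈ 1170 kg VSS/d

Since k_d ≈ 0, Y_obs = Y = 0.456 g VSS/g bCOD.
ΔS = 178 − 7.41 = 170.6 mg/L, so the substrate removal rate is 15000 × 170.6/1000 = 2559 kg bCOD/d.
So the net sludge growth is P_X = 0.4560 × 2559 = 1167 kg VSS/d.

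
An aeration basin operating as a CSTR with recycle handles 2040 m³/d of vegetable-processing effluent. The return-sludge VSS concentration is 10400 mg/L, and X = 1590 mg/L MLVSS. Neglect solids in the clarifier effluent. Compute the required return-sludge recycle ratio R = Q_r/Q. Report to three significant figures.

R ≈ 0.180

Mass balance around the secondary clarifier (neglecting effluent solids): R = X / (X_r − X) = 1590 / (10400 − 1590) = 0.1805.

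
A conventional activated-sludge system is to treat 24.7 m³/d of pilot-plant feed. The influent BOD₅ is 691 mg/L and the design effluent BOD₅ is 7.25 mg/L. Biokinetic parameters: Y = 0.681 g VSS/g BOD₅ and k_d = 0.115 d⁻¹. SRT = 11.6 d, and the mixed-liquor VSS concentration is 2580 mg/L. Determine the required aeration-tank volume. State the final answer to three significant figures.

V ≈ 22.2 m³

Rearranging the biomass balance for a CMAS with decay, V = Y·Q·ΔS·θ_c / [X·(1+k_d θ_c)] = 0.681 × 24.7 × (691 − 7.25) × 11.6 / [2580 × (1 + 0.115 × 11.6)] = 1.33×10^5 / 6022 = 22.16 m³.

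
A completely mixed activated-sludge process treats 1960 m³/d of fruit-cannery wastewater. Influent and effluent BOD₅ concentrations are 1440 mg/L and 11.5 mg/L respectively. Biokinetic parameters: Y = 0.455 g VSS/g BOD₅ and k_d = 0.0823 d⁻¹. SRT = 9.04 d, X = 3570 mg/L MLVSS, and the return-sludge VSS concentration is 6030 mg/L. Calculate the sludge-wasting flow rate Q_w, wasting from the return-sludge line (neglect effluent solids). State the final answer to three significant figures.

Q_w ≈ 121 m³/d

Rearranging the biomass balance for a CMAS with decay, V = Y·Q·ΔS·θ_c / [X·(1+k_d θ_c)] = 0.455 × 1960 × (1440 − 11.5) × 9.04 / [3570 × (1 + 0.0823 × 9.04)] = 1.15×10^7 / 6226 = 1850 m³.
Wasting from the return line (neglecting effluent solids): Q_w = V·X / (θ_c·X_r) = 1850 × 3570 / (9.04 × 6030) = 121.1 m³/d.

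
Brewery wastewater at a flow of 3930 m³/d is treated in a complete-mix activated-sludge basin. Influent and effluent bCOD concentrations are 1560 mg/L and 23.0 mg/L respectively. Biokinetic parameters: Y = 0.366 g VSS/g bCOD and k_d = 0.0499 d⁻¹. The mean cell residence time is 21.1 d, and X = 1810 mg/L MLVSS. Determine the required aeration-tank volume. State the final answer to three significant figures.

Rearranging the biomass balance for a CMAS with decay, V = Y·Q·ΔS·θ_c / [X·(1+k_d θ_c)] = 0.366 × 3930 × (1560 − 23.0) × 21.1 / [1810 × (1 + 0.0499 × 21.1)] = 4.66×10^7 / 3716 = 12554 m³.

V ≈ 12600 m³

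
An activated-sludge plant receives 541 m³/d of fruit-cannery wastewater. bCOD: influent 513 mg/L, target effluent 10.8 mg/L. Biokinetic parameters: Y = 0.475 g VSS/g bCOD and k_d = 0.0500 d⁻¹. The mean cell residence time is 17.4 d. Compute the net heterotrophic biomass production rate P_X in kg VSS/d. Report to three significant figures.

P_X ≈ 69.0 kg VSS/d

The observed yield is Y_obs = Y/(1 + k_d·θ_c) = 0.475 / (1 + 0.0500 × 17.4) = 0.475 / 1.870 = 0.2540 g VSS per g bCOD removed.
ΔS = 513 − 10.8 = 502.2 mg/L, so the substrate removal rate is 541 × 502.2/1000 = 271.7 kg bCOD/d.
P_X = Y_obs · Q(S₀ − S) = 0.2540 × 271.7 = 69.01 kg VSS/d.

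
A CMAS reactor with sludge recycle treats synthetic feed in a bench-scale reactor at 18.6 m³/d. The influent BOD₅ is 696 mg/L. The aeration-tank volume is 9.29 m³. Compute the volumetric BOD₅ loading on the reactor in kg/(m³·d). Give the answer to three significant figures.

Applied BOD₅ load per unit volume = Q·S₀/V = (18.6 × 696/1000)/9.290 = 1.393 kg BOD₅·m⁻³·d⁻¹.

L_v ≈ 1.39 kg BOD₅/(m³·d)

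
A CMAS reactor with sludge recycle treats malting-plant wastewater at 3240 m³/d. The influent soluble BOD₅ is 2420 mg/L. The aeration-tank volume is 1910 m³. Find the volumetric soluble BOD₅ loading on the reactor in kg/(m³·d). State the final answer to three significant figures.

L_v ≈ 4.11 kg soluble BOD₅/(m³·d)

Volumetric loading L_v = Q·S₀ / V = 3240 × 2420 g/m³ / 1910 m³ = 4105 g/(m³·d) = 4.105 kg soluble BOD₅/(m³·d).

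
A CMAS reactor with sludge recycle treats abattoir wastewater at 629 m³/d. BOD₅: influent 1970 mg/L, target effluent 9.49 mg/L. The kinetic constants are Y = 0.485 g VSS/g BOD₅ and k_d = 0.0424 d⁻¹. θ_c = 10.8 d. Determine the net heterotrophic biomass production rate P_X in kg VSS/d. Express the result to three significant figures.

P_X ≈ 410 kg VSS/d

The observed yield is Y_obs = Y/(1 + k_d·θ_c) = 0.485 / (1 + 0.0424 × 10.8) = 0.485 / 1.458 = 0.3327 g VSS per g BOD₅ removed.
Q·(S₀ − S) = 629 × (1970 − 9.49) × 10⁻³ = 1233 kg/d removed.
P_X = Y_obs · Q(S₀ − S) = 0.3327 × 1233 = 410.2 kg VSS/d.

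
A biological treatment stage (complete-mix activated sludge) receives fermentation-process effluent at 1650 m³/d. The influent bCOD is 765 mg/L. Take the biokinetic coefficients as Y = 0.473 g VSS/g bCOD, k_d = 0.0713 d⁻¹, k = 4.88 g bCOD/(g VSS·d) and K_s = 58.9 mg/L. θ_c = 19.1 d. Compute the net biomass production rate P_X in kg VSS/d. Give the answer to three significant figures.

Effluent substrate depends only on kinetics and SRT: S = K_s(1 + k_d θ_c) / [θ_c(Yk − k_d) − 1] = 58.9 × (1 + 0.0713 × 19.1) / [19.1 × (0.473 × 4.88 − 0.0713) − 1] = 139.1 / 41.73 = 3.334 mg/L.
Correct the yield for decay: Y_obs = Y/(1 + k_d θ_c) = 0.473 / (1 + 0.0713 × 19.1) = 0.473 / 2.362 = 0.2003.
Mass of bCOD removed per day: Q(S₀ − S) = 1650 × 761.7 g/m³ = 1257 kg/d.
So the net sludge growth is P_X = 0.2003 × 1257 = 251.7 kg VSS/d.

P_X ≈ 252 kg VSS/d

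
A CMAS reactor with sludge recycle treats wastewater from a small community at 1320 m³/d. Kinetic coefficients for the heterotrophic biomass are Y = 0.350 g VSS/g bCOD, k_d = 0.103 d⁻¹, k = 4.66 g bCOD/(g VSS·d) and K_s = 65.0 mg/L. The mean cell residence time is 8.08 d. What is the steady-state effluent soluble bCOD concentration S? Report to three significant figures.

For a completely mixed reactor with recycle the Lawrence–McCarty relation gives S = K_s·(1 + k_d·θ_c) / [θ_c·(Y·k − k_d) − 1] = 65.0 × (1 + 0.103 × 8.08) / [8.08 × (0.350 × 4.66 − 0.103) − 1] = 119.1 / 11.35 = 10.50 mg/L.

S ≈ 10.5 mg/L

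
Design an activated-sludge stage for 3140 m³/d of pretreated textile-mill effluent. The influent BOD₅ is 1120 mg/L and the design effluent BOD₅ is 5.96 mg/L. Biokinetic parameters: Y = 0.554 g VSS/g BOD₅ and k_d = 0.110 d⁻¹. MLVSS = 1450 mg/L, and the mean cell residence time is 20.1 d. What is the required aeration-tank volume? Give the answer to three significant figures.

Steady-state biomass mass balance: V·X·(1 + k_d·θ_c) = Y·Q·(S₀ − S)·θ_c, so V = 0.554 × 3140 × (1120 − 5.96) × 20.1 / [1450 × (1 + 0.110 × 20.1)] = 3.9×10^7 / 4656 = 8366 m³.

V ≈ 8370 m³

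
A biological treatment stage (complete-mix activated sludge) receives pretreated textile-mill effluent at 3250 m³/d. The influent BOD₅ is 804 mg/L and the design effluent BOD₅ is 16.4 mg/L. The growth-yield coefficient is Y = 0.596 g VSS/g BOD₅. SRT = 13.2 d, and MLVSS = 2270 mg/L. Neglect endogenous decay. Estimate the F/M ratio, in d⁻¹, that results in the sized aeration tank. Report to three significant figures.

V·X = Y·Q·ΔS·θ_c gives V = 0.596 × 3250 × (804 − 16.4) × 13.2 / 2270 = 8871 m³.
Food-to-microorganism ratio F/M = Q S₀ / (V X) = 3250 × 804 / (8871 × 2270) = 0.1298 d⁻¹.

F/M ≈ 0.130 d⁻¹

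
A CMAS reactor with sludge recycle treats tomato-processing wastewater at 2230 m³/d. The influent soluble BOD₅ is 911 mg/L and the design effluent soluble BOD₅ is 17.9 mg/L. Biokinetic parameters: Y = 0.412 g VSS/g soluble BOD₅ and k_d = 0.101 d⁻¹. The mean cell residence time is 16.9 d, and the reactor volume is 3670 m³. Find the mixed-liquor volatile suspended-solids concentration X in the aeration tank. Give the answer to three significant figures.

X ≈ 1400 mg/L

From V·X·(1 + k_d·θ_c) = Y·Q·(S₀ − S)·θ_c: X = 0.412 × 2230 × (911 − 17.9) × 16.9 / [3670 × (1 + 0.101 × 16.9)] = 1396 mg/L.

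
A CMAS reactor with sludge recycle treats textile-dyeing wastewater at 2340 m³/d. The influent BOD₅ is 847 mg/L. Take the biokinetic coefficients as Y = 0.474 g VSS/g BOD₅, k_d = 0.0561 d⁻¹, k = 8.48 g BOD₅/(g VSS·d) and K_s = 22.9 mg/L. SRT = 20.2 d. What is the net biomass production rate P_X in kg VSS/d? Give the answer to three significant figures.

Effluent substrate depends only on kinetics and SRT: S = K_s(1 + k_d θ_c) / [θ_c(Yk − k_d) − 1] = 22.9 × (1 + 0.0561 × 20.2) / [20.2 × (0.474 × 8.48 − 0.0561) − 1] = 48.85 / 79.06 = 0.6179 mg/L.
Correct the yield for decay: Y_obs = Y/(1 + k_d θ_c) = 0.474 / (1 + 0.0561 × 20.2) = 0.474 / 2.133 = 0.2222.
Substrate removed = Q·(S₀ − S) = 2340 m³/d × (847 − 0.618) g/m³ = 1.98×10^6 g/d = 1981 kg/d.
Net biomass production P_X = Y_obs × Q·(S₀ − S) = 0.2222 × 1981 = 440.1 kg VSS/d.

P_X ≈ 440 kg VSS/d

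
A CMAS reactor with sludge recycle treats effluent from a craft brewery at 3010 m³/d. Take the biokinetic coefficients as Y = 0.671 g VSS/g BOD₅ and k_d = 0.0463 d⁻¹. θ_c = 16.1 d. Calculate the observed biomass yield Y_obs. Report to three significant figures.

Y_obs ≈ 0.384 g VSS/g BOD₅

Correct the yield for decay: Y_obs = Y/(1 + k_d θ_c) = 0.671 / (1 + 0.0463 × 16.1) = 0.671 / 1.745 = 0.3844.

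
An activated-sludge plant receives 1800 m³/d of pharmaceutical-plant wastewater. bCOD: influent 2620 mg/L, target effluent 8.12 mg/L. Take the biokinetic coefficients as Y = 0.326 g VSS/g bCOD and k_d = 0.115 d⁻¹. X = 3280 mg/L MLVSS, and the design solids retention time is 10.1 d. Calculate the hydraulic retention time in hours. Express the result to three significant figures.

Steady-state biomass mass balance: V·X·(1 + k_d·θ_c) = Y·Q·(S₀ − S)·θ_c, so V = 0.326 × 1800 × (2620 − 8.12) × 10.1 / [3280 × (1 + 0.115 × 10.1)] = 1.55×10^7 / 7090 = 2183 m³.
Hydraulic retention time τ = V/Q = 2183 / 1800 = 1.213 d = 29.11 h.

τ ≈ 29.1 h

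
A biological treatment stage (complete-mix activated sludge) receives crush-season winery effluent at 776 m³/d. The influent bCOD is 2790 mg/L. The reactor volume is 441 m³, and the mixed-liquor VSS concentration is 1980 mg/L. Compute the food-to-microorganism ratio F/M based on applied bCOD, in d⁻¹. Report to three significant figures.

F/M ≈ 2.48 d⁻¹

F/M = applied load / biomass = Q·S₀/(V·X) = 776 × 2790 / (441.0 × 1980) = 2.479 d⁻¹.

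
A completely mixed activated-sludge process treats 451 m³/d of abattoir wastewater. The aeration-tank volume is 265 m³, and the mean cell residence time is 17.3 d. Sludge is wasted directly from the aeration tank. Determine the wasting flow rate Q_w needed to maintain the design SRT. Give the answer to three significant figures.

Wasting from the aeration tank: Q_w = V / θ_c = 265.0 / 17.3 = 15.32 m³/d.

Q_w ≈ 15.3 m³/d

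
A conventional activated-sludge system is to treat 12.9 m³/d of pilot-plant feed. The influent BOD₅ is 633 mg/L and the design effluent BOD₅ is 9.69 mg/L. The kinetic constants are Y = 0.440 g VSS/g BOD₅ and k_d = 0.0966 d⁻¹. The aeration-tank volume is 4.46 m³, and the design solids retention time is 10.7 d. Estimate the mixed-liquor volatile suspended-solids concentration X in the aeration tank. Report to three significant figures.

X ≈ 4170 mg/L

Solving the biomass balance for X: X = Y Q (S₀−S) θ_c / [V (1+k_d θ_c)] = 0.440 × 12.9 × (633 − 9.69) × 10.7 / [4.46 × (1 + 0.0966 × 10.7)] = 4174 mg/L.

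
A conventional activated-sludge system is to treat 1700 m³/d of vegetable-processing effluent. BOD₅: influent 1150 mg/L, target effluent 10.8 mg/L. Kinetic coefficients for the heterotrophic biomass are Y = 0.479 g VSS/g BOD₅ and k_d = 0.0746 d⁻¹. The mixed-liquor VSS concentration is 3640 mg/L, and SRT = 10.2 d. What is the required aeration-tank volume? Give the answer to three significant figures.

Rearranging the biomass balance for a CMAS with decay, V = Y·Q·ΔS·θ_c / [X·(1+k_d θ_c)] = 0.479 × 1700 × (1150 − 10.8) × 10.2 / [3640 × (1 + 0.0746 × 10.2)] = 9.46×10^6 / 6410 = 1476 m³.

V ≈ 1480 m³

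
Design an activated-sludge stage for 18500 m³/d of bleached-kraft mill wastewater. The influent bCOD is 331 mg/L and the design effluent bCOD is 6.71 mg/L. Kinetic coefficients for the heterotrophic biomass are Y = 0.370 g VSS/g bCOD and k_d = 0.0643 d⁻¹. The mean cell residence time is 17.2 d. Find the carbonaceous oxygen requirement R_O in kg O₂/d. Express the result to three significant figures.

R_O ≈ 4500 kg O₂/d

Y_obs = Y / (1 + k_d θ_c) = 0.370 / (1 + 0.0643 × 17.2) = 0.370 / 2.106 = 0.1757.
Q·(S₀ − S) = 18500 × (331 − 6.71) × 10⁻³ = 5999 kg/d removed.
Biomass synthesised: P_X = Y_obs × 5999 = 1054 kg VSS/d.
Carbonaceous O₂ demand = substrate oxidised − cell-mass equivalent = 5999 − 1.42 × 1054 = 4503 kg O₂/d.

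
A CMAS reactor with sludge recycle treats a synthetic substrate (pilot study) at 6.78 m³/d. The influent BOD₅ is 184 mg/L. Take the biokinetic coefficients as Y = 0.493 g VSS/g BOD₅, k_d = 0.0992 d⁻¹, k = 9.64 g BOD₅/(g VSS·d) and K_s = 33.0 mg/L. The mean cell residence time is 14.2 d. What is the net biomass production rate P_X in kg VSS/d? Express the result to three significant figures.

P_X ≈ 0.254 kg VSS/d

Effluent substrate depends only on kinetics and SRT: S = K_s(1 + k_d θ_c) / [θ_c(Yk − k_d) − 1] = 33.0 × (1 + 0.0992 × 14.2) / [14.2 × (0.493 × 9.64 − 0.0992) − 1] = 79.49 / 65.08 = 1.221 mg/L.
Y_obs = Y / (1 + k_d θ_c) = 0.493 / (1 + 0.0992 × 14.2) = 0.493 / 2.409 = 0.2047.
Mass of BOD₅ removed per day: Q(S₀ − S) = 6.78 × 182.8 g/m³ = 1.239 kg/d.
Net biomass production P_X = Y_obs × Q·(S₀ − S) = 0.2047 × 1.239 = 0.2536 kg VSS/d.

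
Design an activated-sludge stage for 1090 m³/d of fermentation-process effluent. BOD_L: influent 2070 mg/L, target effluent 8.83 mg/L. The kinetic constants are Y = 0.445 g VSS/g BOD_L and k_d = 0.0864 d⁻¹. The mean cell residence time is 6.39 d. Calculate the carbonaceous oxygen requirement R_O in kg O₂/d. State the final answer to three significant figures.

R_O ≈ 1330 kg O₂/d

Observed yield with endogenous decay: Y_obs = Y / (1 + k_d·θ_c) = 0.445 / (1 + 0.0864 × 6.39) = 0.445 / 1.552 = 0.2867 g VSS/g BOD_L.
Mass of BOD_L removed per day: Q(S₀ − S) = 1090 × 2061 g/m³ = 2247 kg/d.
Biomass synthesised: P_X = Y_obs × 2247 = 644.1 kg VSS/d.
R_O = Q·(S₀ − S) − 1.42·P_X = 2247 − 1.42 × 644.1 = 1332 kg O₂/d.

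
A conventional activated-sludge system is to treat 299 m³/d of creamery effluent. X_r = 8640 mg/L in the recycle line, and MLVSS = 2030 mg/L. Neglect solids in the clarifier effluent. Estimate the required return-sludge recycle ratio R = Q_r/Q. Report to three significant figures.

Solids balance on the clarifier gives (1+R)X = R·X_r, so R = X/(X_r − X) = 2030 / (8640 − 2030) = 0.3071.

R ≈ 0.307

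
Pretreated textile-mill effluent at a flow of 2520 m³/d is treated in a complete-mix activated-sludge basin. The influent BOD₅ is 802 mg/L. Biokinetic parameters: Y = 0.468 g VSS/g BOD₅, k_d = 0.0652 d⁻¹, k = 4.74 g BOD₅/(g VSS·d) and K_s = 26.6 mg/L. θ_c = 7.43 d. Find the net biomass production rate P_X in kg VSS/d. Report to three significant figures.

From the Monod/SRT balance for a CMAS, S = K_s·(1+k_d θ_c)/[θ_c·(Y k − k_d) − 1] = 26.6 × (1 + 0.0652 × 7.43) / [7.43 × (0.468 × 4.74 − 0.0652) − 1] = 39.49 / 15.00 = 2.633 mg/L.
Observed yield with endogenous decay: Y_obs = Y / (1 + k_d·θ_c) = 0.468 / (1 + 0.0652 × 7.43) = 0.468 / 1.484 = 0.3153 g VSS/g BOD₅.
Mass of BOD₅ removed per day: Q(S₀ − S) = 2520 × 799.4 g/m³ = 2014 kg/d.
Net biomass production P_X = Y_obs × Q·(S₀ − S) = 0.3153 × 2014 = 635.1 kg VSS/d.

P_X ≈ 635 kg VSS/d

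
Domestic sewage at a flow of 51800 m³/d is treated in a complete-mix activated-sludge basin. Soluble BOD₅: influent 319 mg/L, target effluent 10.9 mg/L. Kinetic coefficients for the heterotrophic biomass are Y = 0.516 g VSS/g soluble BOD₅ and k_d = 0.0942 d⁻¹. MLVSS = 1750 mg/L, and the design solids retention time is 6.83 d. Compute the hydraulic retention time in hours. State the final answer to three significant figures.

τ ≈ 9.06 h

From the SRT design equation V = Y Q (S₀−S) θ_c / [X (1 + k_d θ_c)] = 0.516 × 51800 × (319 − 10.9) × 6.83 / [1750 × (1 + 0.0942 × 6.83)] = 5.62×10^7 / 2876 = 19558 m³.
Hydraulic retention time τ = V/Q = 19558 / 51800 = 0.3776 d = 9.061 h.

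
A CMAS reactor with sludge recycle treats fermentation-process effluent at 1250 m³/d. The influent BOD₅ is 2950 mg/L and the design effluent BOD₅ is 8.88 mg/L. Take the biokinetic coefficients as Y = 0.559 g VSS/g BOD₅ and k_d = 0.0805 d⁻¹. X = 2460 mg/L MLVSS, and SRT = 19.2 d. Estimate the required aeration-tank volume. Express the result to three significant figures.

V ≈ 6300 m³

From the SRT design equation V = Y Q (S₀−S) θ_c / [X (1 + k_d θ_c)] = 0.559 × 1250 × (2950 − 8.88) × 19.2 / [2460 × (1 + 0.0805 × 19.2)] = 3.95×10^7 / 6262 = 6301 m³.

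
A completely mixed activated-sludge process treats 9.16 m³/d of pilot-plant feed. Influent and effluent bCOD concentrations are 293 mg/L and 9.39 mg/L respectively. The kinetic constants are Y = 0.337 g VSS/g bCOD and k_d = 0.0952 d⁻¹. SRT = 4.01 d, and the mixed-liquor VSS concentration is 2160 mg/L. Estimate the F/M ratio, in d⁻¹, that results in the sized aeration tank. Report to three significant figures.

F/M ≈ 1.06 d⁻¹

From the SRT design equation V = Y Q (S₀−S) θ_c / [X (1 + k_d θ_c)] = 0.337 × 9.16 × (293 − 9.39) × 4.01 / [2160 × (1 + 0.0952 × 4.01)] = 3.51×10^3 / 2985 = 1.176 m³.
F/M = applied load / biomass = Q·S₀/(V·X) = 9.16 × 293 / (1.176 × 2160) = 1.056 d⁻¹.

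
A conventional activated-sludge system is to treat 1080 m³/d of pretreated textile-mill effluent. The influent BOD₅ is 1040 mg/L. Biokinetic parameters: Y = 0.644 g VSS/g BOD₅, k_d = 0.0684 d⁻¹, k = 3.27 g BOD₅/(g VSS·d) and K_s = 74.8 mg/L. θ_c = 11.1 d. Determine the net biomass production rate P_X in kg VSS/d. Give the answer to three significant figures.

Effluent substrate depends only on kinetics and SRT: S = K_s(1 + k_d θ_c) / [θ_c(Yk − k_d) − 1] = 74.8 × (1 + 0.0684 × 11.1) / [11.1 × (0.644 × 3.27 − 0.0684) − 1] = 131.6 / 21.62 = 6.088 mg/L.
The observed yield is Y_obs = Y/(1 + k_d·θ_c) = 0.644 / (1 + 0.0684 × 11.1) = 0.644 / 1.759 = 0.3661 g VSS per g BOD₅ removed.
Mass of BOD₅ removed per day: Q(S₀ − S) = 1080 × 1034 g/m³ = 1117 kg/d.
Net biomass production P_X = Y_obs × Q·(S₀ − S) = 0.3661 × 1117 = 408.8 kg VSS/d.

P_X ≈ 409 kg VSS/d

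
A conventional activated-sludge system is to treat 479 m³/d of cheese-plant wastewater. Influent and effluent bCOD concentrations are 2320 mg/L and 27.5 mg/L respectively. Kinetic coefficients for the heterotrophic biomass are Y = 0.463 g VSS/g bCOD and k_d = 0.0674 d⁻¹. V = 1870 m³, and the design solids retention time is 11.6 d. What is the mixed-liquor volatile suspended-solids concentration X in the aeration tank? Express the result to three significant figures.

X ≈ 1770 mg/L

X = Y·Q·ΔS·θ_c / [V·(1 + k_d θ_c)] = 0.463 × 479 × (2320 − 27.5) × 11.6 / [1870 × (1 + 0.0674 × 11.6)] = 1770 mg/L.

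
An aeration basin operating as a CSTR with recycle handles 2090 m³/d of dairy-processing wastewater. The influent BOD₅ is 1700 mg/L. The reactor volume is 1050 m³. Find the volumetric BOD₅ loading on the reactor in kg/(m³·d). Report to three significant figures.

L_v ≈ 3.38 kg BOD₅/(m³·d)

L_v = Q S₀ / V = 2090 × 1700 × 10⁻³ / 1050 = 3.384 kg/(m³·d).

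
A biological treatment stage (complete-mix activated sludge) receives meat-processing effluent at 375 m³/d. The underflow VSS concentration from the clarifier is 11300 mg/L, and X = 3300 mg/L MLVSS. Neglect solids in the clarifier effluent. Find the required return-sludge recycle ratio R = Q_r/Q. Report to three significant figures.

Mass balance around the secondary clarifier (neglecting effluent solids): R = X / (X_r − X) = 3300 / (11300 − 3300) = 0.4125.

R ≈ 0.412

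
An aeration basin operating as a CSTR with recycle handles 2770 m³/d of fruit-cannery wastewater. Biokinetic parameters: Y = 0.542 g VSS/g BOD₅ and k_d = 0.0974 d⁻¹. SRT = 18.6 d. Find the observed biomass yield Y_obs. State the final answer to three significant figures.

Observed yield with endogenous decay: Y_obs = Y / (1 + k_d·θ_c) = 0.542 / (1 + 0.0974 × 18.6) = 0.542 / 2.812 = 0.1928 g VSS/g BOD₅.

Y_obs ≈ 0.193 g VSS/g BOD₅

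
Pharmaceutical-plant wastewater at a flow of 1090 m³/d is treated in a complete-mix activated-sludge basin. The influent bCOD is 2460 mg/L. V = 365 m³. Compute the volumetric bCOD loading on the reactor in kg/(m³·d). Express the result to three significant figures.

L_v ≈ 7.35 kg bCOD/(m³·d)

L_v = Q S₀ / V = 1090 × 2460 × 10⁻³ / 365.0 = 7.346 kg/(m³·d).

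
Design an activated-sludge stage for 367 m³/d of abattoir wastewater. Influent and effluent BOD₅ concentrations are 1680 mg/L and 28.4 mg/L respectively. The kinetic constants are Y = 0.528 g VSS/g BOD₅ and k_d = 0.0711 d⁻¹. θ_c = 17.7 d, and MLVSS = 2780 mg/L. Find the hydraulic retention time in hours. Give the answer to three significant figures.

Rearranging the biomass balance for a CMAS with decay, V = Y·Q·ΔS·θ_c / [X·(1+k_d θ_c)] = 0.528 × 367 × (1680 − 28.4) × 17.7 / [2780 × (1 + 0.0711 × 17.7)] = 5.66×10^6 / 6279 = 902.2 m³.
HRT = V/Q = 902.2 m³ / 367 m³·d⁻¹ = 2.458 d × 24 = 59.00 h.

τ ≈ 59.0 h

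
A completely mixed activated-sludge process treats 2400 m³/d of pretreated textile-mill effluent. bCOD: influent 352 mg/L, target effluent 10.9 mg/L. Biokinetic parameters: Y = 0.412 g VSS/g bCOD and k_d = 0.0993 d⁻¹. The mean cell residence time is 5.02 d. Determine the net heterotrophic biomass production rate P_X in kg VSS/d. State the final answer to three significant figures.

The observed yield is Y_obs = Y/(1 + k_d·θ_c) = 0.412 / (1 + 0.0993 × 5.02) = 0.412 / 1.498 = 0.2749 g VSS per g bCOD removed.
ΔS = 352 − 10.9 = 341.1 mg/L, so the substrate removal rate is 2400 × 341.1/1000 = 818.6 kg bCOD/d.
So the net sludge growth is P_X = 0.2749 × 818.6 = 225.1 kg VSS/d.

P_X ≈ 225 kg VSS/d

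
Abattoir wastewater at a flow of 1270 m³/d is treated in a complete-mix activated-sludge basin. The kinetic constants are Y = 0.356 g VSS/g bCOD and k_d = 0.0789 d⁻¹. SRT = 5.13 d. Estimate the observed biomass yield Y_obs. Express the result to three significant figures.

Y_obs ≈ 0.253 g VSS/g bCOD

Correct the yield for decay: Y_obs = Y/(1 + k_d θ_c) = 0.356 / (1 + 0.0789 × 5.13) = 0.356 / 1.405 = 0.2534.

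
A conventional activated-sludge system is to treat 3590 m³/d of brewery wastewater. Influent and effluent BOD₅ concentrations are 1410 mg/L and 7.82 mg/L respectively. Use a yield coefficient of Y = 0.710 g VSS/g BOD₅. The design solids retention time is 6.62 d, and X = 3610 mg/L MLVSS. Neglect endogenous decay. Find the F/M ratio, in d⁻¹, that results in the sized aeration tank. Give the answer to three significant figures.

With k_d = 0 the design equation reduces to V = Y Q (S₀−S) θ_c / X = 0.710 × 3590 × (1410 − 7.82) × 6.62 / 3610 = 6554 m³.
Food-to-microorganism ratio F/M = Q S₀ / (V X) = 3590 × 1410 / (6554 × 3610) = 0.2139 d⁻¹.

F/M ≈ 0.214 d⁻¹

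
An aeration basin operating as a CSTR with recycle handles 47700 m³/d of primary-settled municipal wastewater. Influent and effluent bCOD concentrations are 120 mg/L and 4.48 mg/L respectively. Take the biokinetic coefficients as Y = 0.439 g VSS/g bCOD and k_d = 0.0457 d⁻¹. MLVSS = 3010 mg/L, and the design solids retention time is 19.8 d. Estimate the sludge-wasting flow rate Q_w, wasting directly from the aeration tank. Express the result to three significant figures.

Steady-state biomass mass balance: V·X·(1 + k_d·θ_c) = Y·Q·(S₀ − S)·θ_c, so V = 0.439 × 47700 × (120 − 4.48) × 19.8 / [3010 × (1 + 0.0457 × 19.8)] = 4.79×10^7 / 5734 = 8354 m³.
Wasting from the aeration tank: Q_w = V / θ_c = 8354 / 19.8 = 421.9 m³/d.

Q_w ≈ 422 m³/d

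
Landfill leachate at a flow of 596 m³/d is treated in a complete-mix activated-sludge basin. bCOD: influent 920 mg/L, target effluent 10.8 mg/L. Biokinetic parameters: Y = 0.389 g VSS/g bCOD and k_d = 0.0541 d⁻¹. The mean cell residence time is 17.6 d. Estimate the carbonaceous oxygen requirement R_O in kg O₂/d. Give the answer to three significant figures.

R_O ≈ 389 kg O₂/d

The observed yield is Y_obs = Y/(1 + k_d·θ_c) = 0.389 / (1 + 0.0541 × 17.6) = 0.389 / 1.952 = 0.1993 g VSS per g bCOD removed.
ΔS = 920 − 10.8 = 909.2 mg/L, so the substrate removal rate is 596 × 909.2/1000 = 541.9 kg bCOD/d.
Net sludge production P_X = 0.1993 × 541.9 = 108.0 kg VSS/d.
R_O = Q·(S₀ − S) − 1.42·P_X = 541.9 − 1.42 × 108.0 = 388.6 kg O₂/d.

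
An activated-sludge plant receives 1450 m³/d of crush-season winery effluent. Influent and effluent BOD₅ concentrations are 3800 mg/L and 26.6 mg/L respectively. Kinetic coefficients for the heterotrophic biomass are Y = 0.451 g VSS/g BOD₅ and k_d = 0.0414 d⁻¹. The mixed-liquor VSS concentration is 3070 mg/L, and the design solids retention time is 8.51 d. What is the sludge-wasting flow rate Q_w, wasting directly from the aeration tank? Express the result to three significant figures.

Q_w ≈ 594 m³/d

Steady-state biomass mass balance: V·X·(1 + k_d·θ_c) = Y·Q·(S₀ − S)·θ_c, so V = 0.451 × 1450 × (3800 − 26.6) × 8.51 / [3070 × (1 + 0.0414 × 8.51)] = 2.1×10^7 / 4152 = 5058 m³.
Wasting from the aeration tank: Q_w = V / θ_c = 5058 / 8.51 = 594.4 m³/d.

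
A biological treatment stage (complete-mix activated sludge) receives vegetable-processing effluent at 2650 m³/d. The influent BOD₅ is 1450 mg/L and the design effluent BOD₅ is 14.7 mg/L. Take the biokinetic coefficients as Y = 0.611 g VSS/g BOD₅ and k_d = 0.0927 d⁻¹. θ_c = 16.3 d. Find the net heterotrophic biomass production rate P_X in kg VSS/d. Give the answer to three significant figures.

Observed yield with endogenous decay: Y_obs = Y / (1 + k_d·θ_c) = 0.611 / (1 + 0.0927 × 16.3) = 0.611 / 2.511 = 0.2433 g VSS/g BOD₅.
Substrate removed = Q·(S₀ − S) = 2650 m³/d × (1450 − 14.7) g/m³ = 3.8×10^6 g/d = 3804 kg/d.
P_X = Y_obs · Q(S₀ − S) = 0.2433 × 3804 = 925.5 kg VSS/d.

P_X ≈ 926 kg VSS/d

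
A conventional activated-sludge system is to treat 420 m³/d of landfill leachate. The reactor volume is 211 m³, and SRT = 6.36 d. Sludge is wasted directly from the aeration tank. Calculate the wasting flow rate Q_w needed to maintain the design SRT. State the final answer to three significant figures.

Q_w ≈ 33.2 m³/d

With mixed-liquor wasting, θ_c = V/Q_w, so Q_w = V/θ_c = 211.0/6.36 = 33.18 m³/d.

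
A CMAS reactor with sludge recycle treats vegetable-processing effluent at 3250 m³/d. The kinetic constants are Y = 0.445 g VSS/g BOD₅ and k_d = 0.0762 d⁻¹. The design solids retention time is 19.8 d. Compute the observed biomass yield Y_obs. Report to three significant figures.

Y_obs ≈ 0.177 g VSS/g BOD₅

Correct the yield for decay: Y_obs = Y/(1 + k_d θ_c) = 0.445 / (1 + 0.0762 × 19.8) = 0.445 / 2.509 = 0.1774.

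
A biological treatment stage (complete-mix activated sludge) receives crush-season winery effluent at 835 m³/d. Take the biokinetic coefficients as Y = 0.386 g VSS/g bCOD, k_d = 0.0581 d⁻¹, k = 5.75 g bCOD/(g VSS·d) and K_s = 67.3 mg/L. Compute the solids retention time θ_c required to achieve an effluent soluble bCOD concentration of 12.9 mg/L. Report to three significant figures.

From 1/θ_c = Y·k·S/(K_s + S) − k_d: Y·k·S/(K_s+S) = 0.386 × 5.75 × 12.9 / (67.3 + 12.9) = 0.3570 d⁻¹.
1/θ_c = 0.3570 − 0.0581 = 0.2989 d⁻¹, so θ_c = 3.346 d.

θ_c ≈ 3.35 d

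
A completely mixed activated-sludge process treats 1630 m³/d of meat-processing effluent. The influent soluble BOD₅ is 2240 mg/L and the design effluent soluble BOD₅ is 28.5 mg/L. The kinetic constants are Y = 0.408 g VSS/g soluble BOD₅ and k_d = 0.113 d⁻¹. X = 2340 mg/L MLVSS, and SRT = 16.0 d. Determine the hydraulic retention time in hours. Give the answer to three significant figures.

τ ≈ 52.7 h

Rearranging the biomass balance for a CMAS with decay, V = Y·Q·ΔS·θ_c / [X·(1+k_d θ_c)] = 0.408 × 1630 × (2240 − 28.5) × 16.0 / [2340 × (1 + 0.113 × 16.0)] = 2.35×10^7 / 6571 = 3581 m³.
HRT = V/Q = 3581 m³ / 1630 m³·d⁻¹ = 2.197 d × 24 = 52.73 h.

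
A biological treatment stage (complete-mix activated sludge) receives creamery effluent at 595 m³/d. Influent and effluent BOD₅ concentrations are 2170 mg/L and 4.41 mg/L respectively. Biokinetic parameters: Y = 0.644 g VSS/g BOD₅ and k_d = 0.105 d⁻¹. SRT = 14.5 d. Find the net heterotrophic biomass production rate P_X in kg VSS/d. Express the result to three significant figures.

Observed yield with endogenous decay: Y_obs = Y / (1 + k_d·θ_c) = 0.644 / (1 + 0.105 × 14.5) = 0.644 / 2.522 = 0.2553 g VSS/g BOD₅.
Substrate removed = Q·(S₀ − S) = 595 m³/d × (2170 − 4.41) g/m³ = 1.29×10^6 g/d = 1289 kg/d.
P_X = Y_obs · Q(S₀ − S) = 0.2553 × 1289 = 329.0 kg VSS/d.

P_X ≈ 329 kg VSS/d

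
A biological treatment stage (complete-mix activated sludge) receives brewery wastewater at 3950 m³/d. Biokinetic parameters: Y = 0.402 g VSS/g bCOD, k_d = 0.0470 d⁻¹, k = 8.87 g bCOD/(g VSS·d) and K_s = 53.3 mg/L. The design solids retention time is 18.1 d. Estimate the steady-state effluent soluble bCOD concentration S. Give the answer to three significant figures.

For a completely mixed reactor with recycle the Lawrence–McCarty relation gives S = K_s·(1 + k_d·θ_c) / [θ_c·(Y·k − k_d) − 1] = 53.3 × (1 + 0.0470 × 18.1) / [18.1 × (0.402 × 8.87 − 0.0470) − 1] = 98.64 / 62.69 = 1.574 mg/L.

S ≈ 1.57 mg/L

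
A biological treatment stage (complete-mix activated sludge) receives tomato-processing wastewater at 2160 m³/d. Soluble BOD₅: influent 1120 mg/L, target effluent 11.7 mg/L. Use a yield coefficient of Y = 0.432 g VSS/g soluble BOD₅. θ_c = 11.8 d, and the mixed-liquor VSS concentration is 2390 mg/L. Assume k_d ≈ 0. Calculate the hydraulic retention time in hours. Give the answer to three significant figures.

τ ≈ 56.7 h

Biomass mass balance (decay neglected): V·X = Y·Q·(S₀ − S)·θ_c, so V = 0.432 × 2160 × (1120 − 11.7) × 11.8 / 2390 = 5106 m³.
τ = V/Q = 5106/2160 = 2.364 d, or 56.73 h.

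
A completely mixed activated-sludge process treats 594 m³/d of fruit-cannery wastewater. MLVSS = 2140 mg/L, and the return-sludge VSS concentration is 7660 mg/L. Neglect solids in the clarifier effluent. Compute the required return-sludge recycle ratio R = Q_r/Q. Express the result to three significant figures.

R = Q_r/Q = X/(X_r − X) = 2140 / (7660 − 2140) = 0.3877.

R ≈ 0.388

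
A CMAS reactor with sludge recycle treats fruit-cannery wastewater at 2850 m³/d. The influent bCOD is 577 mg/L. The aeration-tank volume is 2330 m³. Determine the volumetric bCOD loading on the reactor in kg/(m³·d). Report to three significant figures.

L_v ≈ 0.706 kg bCOD/(m³·d)

Applied bCOD load per unit volume = Q·S₀/V = (2850 × 577/1000)/2330 = 0.7058 kg bCOD·m⁻³·d⁻¹.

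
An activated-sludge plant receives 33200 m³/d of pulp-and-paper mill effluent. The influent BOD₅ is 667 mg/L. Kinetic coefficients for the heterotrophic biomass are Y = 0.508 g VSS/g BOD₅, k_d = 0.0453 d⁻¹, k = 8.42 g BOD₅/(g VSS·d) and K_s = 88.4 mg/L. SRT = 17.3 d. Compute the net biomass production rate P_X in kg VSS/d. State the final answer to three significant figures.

Effluent substrate depends only on kinetics and SRT: S = K_s(1 + k_d θ_c) / [θ_c(Yk − k_d) − 1] = 88.4 × (1 + 0.0453 × 17.3) / [17.3 × (0.508 × 8.42 − 0.0453) − 1] = 157.7 / 72.21 = 2.183 mg/L.
Observed yield with endogenous decay: Y_obs = Y / (1 + k_d·θ_c) = 0.508 / (1 + 0.0453 × 17.3) = 0.508 / 1.784 = 0.2848 g VSS/g BOD₅.
Mass of BOD₅ removed per day: Q(S₀ − S) = 33200 × 664.8 g/m³ = 22072 kg/d.
P_X = Y_obs · Q(S₀ − S) = 0.2848 × 22072 = 6286 kg VSS/d.

P_X ≈ 6290 kg VSS/d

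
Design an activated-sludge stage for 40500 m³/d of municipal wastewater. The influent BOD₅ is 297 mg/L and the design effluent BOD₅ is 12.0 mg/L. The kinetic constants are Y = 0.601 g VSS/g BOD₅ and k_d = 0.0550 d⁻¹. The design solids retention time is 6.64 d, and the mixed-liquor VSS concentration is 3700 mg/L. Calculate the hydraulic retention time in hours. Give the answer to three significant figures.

Rearranging the biomass balance for a CMAS with decay, V = Y·Q·ΔS·θ_c / [X·(1+k_d θ_c)] = 0.601 × 40500 × (297 − 12.0) × 6.64 / [3700 × (1 + 0.0550 × 6.64)] = 4.61×10^7 / 5051 = 9119 m³.
HRT = V/Q = 9119 m³ / 40500 m³·d⁻¹ = 0.2252 d × 24 = 5.404 h.

τ ≈ 5.40 h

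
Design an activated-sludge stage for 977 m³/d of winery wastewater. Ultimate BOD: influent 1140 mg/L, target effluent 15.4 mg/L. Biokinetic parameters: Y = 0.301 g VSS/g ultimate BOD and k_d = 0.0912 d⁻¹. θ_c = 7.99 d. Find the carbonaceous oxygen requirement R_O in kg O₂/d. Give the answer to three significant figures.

R_O ≈ 827 kg O₂/d

Observed yield with endogenous decay: Y_obs = Y / (1 + k_d·θ_c) = 0.301 / (1 + 0.0912 × 7.99) = 0.301 / 1.729 = 0.1741 g VSS/g ultimate BOD.
Mass of ultimate BOD removed per day: Q(S₀ − S) = 977 × 1125 g/m³ = 1099 kg/d.
Biomass synthesised: P_X = Y_obs × 1099 = 191.3 kg VSS/d.
Carbonaceous O₂ demand = substrate oxidised − cell-mass equivalent = 1099 − 1.42 × 191.3 = 827.1 kg O₂/d.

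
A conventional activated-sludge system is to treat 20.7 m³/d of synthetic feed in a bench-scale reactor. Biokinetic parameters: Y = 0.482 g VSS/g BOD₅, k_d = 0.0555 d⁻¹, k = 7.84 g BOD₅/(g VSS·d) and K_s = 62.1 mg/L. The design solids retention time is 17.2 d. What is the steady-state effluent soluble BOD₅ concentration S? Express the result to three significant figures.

S ≈ 1.93 mg/L

For a completely mixed reactor with recycle the Lawrence–McCarty relation gives S = K_s·(1 + k_d·θ_c) / [θ_c·(Y·k − k_d) − 1] = 62.1 × (1 + 0.0555 × 17.2) / [17.2 × (0.482 × 7.84 − 0.0555) − 1] = 121.4 / 63.04 = 1.925 mg/L.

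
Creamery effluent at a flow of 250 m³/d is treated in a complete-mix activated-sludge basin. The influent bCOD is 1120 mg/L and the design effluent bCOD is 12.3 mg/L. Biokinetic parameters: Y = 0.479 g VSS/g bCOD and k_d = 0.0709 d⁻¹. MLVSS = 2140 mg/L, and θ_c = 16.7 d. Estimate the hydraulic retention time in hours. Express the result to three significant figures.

Rearranging the biomass balance for a CMAS with decay, V = Y·Q·ΔS·θ_c / [X·(1+k_d θ_c)] = 0.479 × 250 × (1120 − 12.3) × 16.7 / [2140 × (1 + 0.0709 × 16.7)] = 2.22×10^6 / 4674 = 474.0 m³.
τ = V/Q = 474.0/250 = 1.896 d, or 45.50 h.

τ ≈ 45.5 h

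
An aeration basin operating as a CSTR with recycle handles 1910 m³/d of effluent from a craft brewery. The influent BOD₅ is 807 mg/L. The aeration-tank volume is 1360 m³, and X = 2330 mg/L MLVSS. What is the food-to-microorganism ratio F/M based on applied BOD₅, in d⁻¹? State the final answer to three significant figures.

F/M = applied load / biomass = Q·S₀/(V·X) = 1910 × 807 / (1360 × 2330) = 0.4864 d⁻¹.

F/M ≈ 0.486 d⁻¹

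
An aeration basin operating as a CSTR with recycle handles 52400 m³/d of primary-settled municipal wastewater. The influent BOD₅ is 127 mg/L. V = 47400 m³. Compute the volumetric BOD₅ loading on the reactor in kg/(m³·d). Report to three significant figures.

Volumetric loading L_v = Q·S₀ / V = 52400 × 127 g/m³ / 47400 m³ = 140.4 g/(m³·d) = 0.1404 kg BOD₅/(m³·d).

L_v ≈ 0.140 kg BOD₅/(m³·d)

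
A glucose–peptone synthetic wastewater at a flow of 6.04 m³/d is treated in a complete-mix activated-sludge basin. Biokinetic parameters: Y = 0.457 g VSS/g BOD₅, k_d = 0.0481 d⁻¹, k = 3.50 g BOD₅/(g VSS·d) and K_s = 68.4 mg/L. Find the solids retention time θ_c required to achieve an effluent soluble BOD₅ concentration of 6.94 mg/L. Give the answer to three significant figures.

θ_c ≈ 10.1 d

Specific growth rate at S = 6.94 mg/L: μ = YkS/(K_s+S) = 0.457·3.50·6.94/(68.4+6.94) = 0.1473 d⁻¹.
Then 1/θ_c = μ − k_d = 0.1473 − 0.0481 = 0.09924 d⁻¹, giving θ_c = 10.08 d.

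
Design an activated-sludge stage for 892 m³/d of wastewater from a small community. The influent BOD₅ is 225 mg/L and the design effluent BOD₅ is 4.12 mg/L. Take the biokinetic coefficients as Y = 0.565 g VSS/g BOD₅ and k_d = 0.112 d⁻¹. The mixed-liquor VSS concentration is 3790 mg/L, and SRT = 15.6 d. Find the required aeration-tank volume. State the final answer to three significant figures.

Steady-state biomass mass balance: V·X·(1 + k_d·θ_c) = Y·Q·(S₀ − S)·θ_c, so V = 0.565 × 892 × (225 − 4.12) × 15.6 / [3790 × (1 + 0.112 × 15.6)] = 1.74×10^6 / 10412 = 166.8 m³.

V ≈ 167 m³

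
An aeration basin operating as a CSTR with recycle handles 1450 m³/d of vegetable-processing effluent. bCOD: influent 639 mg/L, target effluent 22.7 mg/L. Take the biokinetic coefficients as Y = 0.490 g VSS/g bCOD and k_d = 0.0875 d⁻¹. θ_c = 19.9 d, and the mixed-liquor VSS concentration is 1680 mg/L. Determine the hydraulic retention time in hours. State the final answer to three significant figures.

Steady-state biomass mass balance: V·X·(1 + k_d·θ_c) = Y·Q·(S₀ − S)·θ_c, so V = 0.490 × 1450 × (639 − 22.7) × 19.9 / [1680 × (1 + 0.0875 × 19.9)] = 8.71×10^6 / 4605 = 1892 m³.
HRT = V/Q = 1892 m³ / 1450 m³·d⁻¹ = 1.305 d × 24 = 31.32 h.

τ ≈ 31.3 h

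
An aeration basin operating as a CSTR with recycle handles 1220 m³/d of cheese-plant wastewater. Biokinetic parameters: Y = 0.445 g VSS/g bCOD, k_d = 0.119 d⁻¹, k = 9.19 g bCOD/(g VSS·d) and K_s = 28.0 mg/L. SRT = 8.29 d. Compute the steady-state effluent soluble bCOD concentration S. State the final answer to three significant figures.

Effluent substrate depends only on kinetics and SRT: S = K_s(1 + k_d θ_c) / [θ_c(Yk − k_d) − 1] = 28.0 × (1 + 0.119 × 8.29) / [8.29 × (0.445 × 9.19 − 0.119) − 1] = 55.62 / 31.92 = 1.743 mg/L.

S ≈ 1.74 mg/L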